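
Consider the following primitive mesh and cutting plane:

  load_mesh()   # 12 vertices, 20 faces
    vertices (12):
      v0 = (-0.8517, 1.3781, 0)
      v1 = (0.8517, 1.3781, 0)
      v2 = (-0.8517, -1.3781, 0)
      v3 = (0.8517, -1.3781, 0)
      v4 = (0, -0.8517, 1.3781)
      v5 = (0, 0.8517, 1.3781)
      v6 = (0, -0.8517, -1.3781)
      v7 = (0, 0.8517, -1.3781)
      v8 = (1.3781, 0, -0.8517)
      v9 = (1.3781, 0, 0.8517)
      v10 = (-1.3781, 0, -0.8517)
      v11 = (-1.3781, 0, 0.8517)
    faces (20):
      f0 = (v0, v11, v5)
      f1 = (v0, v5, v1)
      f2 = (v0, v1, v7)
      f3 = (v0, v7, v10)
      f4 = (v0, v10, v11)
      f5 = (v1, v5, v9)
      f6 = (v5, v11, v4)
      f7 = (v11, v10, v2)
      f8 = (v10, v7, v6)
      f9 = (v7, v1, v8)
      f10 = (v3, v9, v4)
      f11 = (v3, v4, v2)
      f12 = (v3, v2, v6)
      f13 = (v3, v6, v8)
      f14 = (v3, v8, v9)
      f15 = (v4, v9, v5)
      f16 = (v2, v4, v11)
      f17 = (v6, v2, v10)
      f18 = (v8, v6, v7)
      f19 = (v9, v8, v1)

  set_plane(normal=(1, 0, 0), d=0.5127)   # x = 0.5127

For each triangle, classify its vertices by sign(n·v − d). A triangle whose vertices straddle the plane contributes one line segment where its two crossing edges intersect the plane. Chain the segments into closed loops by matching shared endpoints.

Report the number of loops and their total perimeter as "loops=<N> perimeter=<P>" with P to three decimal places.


Straddling triangles (10 of 20):
  (v0,v5,v1) [--+] → (0.5127, 1.16858, 0.548522)–(0.5127, 1.3781, 0)  len=0.5872
  (v0,v1,v7) [-+-] → (0.5127, 1.3781, 0)–(0.5127, 1.16858, -0.548522)  len=0.5872
  (v1,v5,v9) [+-+] → (0.5127, 1.16858, 0.548522)–(0.5127, 0.534839, 1.18226)  len=0.8962
  (v7,v1,v8) [-++] → (0.5127, 1.16858, -0.548522)–(0.5127, 0.534839, -1.18226)  len=0.8962
  (v3,v9,v4) [++-] → (0.5127, -0.534839, 1.18226)–(0.5127, -1.16858, 0.548522)  len=0.8962
  (v3,v4,v2) [+--] → (0.5127, -1.16858, 0.548522)–(0.5127, -1.3781, 0)  len=0.5872
  (v3,v2,v6) [+--] → (0.5127, -1.3781, 0)–(0.5127, -1.16858, -0.548522)  len=0.5872
  (v3,v6,v8) [+-+] → (0.5127, -1.16858, -0.548522)–(0.5127, -0.534839, -1.18226)  len=0.8962
  (v4,v9,v5) [-+-] → (0.5127, -0.534839, 1.18226)–(0.5127, 0.534839, 1.18226)  len=1.0697
  (v8,v6,v7) [+--] → (0.5127, -0.534839, -1.18226)–(0.5127, 0.534839, -1.18226)  len=1.0697

Chained into 1 loop(s):
  loop 1: 10 segments, perimeter = 8.0730
Total perimeter = 8.073

loops=1 perimeter=8.073


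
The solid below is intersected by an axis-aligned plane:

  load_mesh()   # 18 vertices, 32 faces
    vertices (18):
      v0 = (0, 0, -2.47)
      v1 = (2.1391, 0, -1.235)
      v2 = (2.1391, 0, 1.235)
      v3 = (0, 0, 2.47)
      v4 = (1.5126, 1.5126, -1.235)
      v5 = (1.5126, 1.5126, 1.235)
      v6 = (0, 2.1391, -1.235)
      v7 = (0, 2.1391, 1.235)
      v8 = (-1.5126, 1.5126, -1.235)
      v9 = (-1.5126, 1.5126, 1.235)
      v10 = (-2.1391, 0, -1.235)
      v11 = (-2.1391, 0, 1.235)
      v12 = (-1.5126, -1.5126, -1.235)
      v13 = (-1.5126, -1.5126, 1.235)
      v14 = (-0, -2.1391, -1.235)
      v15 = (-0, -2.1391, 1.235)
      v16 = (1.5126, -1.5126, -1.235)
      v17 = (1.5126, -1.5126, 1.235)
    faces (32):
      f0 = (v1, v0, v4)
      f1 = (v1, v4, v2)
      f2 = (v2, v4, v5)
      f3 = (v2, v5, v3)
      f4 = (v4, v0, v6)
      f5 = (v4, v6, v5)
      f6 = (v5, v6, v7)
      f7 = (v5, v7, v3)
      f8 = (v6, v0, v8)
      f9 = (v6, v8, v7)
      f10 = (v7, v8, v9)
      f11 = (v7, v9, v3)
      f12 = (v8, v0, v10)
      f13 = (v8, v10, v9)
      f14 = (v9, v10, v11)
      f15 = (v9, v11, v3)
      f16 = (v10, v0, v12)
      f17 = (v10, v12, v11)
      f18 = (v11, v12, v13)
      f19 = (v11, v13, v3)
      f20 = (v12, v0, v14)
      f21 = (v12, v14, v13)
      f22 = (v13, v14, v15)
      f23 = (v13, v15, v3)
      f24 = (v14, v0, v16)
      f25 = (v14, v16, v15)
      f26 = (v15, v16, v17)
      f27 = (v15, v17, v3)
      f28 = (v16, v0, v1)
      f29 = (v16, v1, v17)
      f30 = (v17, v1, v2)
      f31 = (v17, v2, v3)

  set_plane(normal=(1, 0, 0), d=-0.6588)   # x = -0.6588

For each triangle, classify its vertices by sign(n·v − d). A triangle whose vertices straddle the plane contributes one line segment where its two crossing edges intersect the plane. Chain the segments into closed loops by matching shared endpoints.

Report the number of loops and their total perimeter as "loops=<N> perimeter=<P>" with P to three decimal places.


Straddling triangles (12 of 32):
  (v6,v0,v8) [++-] → (-0.6588, 0.6588, -1.93211)–(-0.6588, 1.86623, -1.235)  len=1.3942
  (v6,v8,v7) [+-+] → (-0.6588, 1.86623, -1.235)–(-0.6588, 1.86623, 0.159213)  len=1.3942
  (v7,v8,v9) [+--] → (-0.6588, 1.86623, 0.159213)–(-0.6588, 1.86623, 1.235)  len=1.0758
  (v7,v9,v3) [+-+] → (-0.6588, 1.86623, 1.235)–(-0.6588, 0.6588, 1.93211)  len=1.3942
  (v8,v0,v10) [-+-] → (-0.6588, 0.6588, -1.93211)–(-0.6588, 0, -2.08964)  len=0.6774
  (v9,v11,v3) [--+] → (-0.6588, 0, 2.08964)–(-0.6588, 0.6588, 1.93211)  len=0.6774
  (v10,v0,v12) [-+-] → (-0.6588, 0, -2.08964)–(-0.6588, -0.6588, -1.93211)  len=0.6774
  (v11,v13,v3) [--+] → (-0.6588, -0.6588, 1.93211)–(-0.6588, 0, 2.08964)  len=0.6774
  (v12,v0,v14) [-++] → (-0.6588, -0.6588, -1.93211)–(-0.6588, -1.86623, -1.235)  len=1.3942
  (v12,v14,v13) [-+-] → (-0.6588, -1.86623, -1.235)–(-0.6588, -1.86623, -0.159213)  len=1.0758
  (v13,v14,v15) [-++] → (-0.6588, -1.86623, -0.159213)–(-0.6588, -1.86623, 1.235)  len=1.3942
  (v13,v15,v3) [-++] → (-0.6588, -1.86623, 1.235)–(-0.6588, -0.6588, 1.93211)  len=1.3942

Chained into 1 loop(s):
  loop 1: 12 segments, perimeter = 13.2264
Total perimeter = 13.226

loops=1 perimeter=13.226


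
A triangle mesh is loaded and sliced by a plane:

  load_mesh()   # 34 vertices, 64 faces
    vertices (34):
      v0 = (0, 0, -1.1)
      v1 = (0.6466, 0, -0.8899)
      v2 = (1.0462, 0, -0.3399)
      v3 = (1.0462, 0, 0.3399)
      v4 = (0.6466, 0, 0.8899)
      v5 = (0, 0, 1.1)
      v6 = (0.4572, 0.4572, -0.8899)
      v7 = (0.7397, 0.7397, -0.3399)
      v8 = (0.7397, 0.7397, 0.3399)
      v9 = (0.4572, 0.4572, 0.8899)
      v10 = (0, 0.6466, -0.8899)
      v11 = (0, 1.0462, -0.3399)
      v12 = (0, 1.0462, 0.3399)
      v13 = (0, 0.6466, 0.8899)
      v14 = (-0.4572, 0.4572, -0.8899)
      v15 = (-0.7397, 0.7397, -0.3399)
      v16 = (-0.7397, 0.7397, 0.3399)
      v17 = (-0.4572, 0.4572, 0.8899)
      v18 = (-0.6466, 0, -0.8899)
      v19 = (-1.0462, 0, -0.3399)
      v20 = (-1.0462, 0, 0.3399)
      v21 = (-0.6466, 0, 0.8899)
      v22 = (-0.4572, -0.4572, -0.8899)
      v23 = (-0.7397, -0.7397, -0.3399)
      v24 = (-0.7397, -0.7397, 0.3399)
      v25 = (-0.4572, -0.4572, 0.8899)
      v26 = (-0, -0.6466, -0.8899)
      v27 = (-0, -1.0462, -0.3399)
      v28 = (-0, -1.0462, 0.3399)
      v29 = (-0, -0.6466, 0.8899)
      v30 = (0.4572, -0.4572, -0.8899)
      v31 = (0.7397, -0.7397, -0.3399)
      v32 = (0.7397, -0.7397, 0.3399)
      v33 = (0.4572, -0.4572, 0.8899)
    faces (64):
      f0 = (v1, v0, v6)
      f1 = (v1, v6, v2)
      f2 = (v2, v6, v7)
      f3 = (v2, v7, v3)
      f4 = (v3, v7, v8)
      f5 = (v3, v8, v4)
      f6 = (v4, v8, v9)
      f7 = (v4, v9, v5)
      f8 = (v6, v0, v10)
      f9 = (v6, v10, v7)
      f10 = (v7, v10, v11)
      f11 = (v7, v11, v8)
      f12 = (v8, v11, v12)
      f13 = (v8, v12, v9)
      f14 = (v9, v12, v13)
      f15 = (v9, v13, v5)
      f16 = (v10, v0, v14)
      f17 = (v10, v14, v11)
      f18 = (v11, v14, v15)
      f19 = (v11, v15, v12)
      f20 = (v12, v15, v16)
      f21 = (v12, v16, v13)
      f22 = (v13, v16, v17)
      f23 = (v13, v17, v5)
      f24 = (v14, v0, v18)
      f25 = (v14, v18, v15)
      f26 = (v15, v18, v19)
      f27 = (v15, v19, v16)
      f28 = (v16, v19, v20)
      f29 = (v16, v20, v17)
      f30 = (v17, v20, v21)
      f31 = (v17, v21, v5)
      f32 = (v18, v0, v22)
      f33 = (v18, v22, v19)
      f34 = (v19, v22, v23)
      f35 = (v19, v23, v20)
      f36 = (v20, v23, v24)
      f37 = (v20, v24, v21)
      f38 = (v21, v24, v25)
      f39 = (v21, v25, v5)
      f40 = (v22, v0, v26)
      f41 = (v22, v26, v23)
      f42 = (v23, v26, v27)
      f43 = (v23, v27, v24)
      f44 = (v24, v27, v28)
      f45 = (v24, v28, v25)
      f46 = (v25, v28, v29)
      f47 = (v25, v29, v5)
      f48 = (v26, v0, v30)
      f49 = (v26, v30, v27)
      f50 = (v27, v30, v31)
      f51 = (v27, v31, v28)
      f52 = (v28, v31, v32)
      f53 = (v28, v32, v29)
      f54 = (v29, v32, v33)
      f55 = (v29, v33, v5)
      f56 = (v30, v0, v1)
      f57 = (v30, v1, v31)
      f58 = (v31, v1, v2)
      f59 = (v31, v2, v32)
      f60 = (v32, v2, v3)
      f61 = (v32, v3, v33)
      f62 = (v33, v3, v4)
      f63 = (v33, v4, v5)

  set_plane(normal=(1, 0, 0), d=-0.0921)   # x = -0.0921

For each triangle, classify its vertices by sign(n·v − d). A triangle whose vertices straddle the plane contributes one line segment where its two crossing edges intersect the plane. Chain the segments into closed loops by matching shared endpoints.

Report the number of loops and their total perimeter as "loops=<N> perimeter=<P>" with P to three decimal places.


Straddling triangles (20 of 64):
  (v10,v0,v14) [++-] → (-0.0921, 0.0921, -1.05768)–(-0.0921, 0.608447, -0.8899)  len=0.5429
  (v10,v14,v11) [+-+] → (-0.0921, 0.608447, -0.8899)–(-0.0921, 0.92755, -0.450694)  len=0.5429
  (v11,v14,v15) [+--] → (-0.0921, 0.92755, -0.450694)–(-0.0921, 1.00804, -0.3399)  len=0.1369
  (v11,v15,v12) [+-+] → (-0.0921, 1.00804, -0.3399)–(-0.0921, 1.00804, 0.255258)  len=0.5952
  (v12,v15,v16) [+--] → (-0.0921, 1.00804, 0.255258)–(-0.0921, 1.00804, 0.3399)  len=0.0846
  (v12,v16,v13) [+-+] → (-0.0921, 1.00804, 0.3399)–(-0.0921, 0.658192, 0.82142)  len=0.5952
  (v13,v16,v17) [+--] → (-0.0921, 0.658192, 0.82142)–(-0.0921, 0.608447, 0.8899)  len=0.0846
  (v13,v17,v5) [+-+] → (-0.0921, 0.608447, 0.8899)–(-0.0921, 0.0921, 1.05768)  len=0.5429
  (v14,v0,v18) [-+-] → (-0.0921, 0.0921, -1.05768)–(-0.0921, 0, -1.07007)  len=0.0929
  (v17,v21,v5) [--+] → (-0.0921, 0, 1.07007)–(-0.0921, 0.0921, 1.05768)  len=0.0929
  (v18,v0,v22) [-+-] → (-0.0921, 0, -1.07007)–(-0.0921, -0.0921, -1.05768)  len=0.0929
  (v21,v25,v5) [--+] → (-0.0921, -0.0921, 1.05768)–(-0.0921, 0, 1.07007)  len=0.0929
  (v22,v0,v26) [-++] → (-0.0921, -0.0921, -1.05768)–(-0.0921, -0.608447, -0.8899)  len=0.5429
  (v22,v26,v23) [-+-] → (-0.0921, -0.608447, -0.8899)–(-0.0921, -0.658192, -0.82142)  len=0.0846
  (v23,v26,v27) [-++] → (-0.0921, -0.658192, -0.82142)–(-0.0921, -1.00804, -0.3399)  len=0.5952
  (v23,v27,v24) [-+-] → (-0.0921, -1.00804, -0.3399)–(-0.0921, -1.00804, -0.255258)  len=0.0846
  (v24,v27,v28) [-++] → (-0.0921, -1.00804, -0.255258)–(-0.0921, -1.00804, 0.3399)  len=0.5952
  (v24,v28,v25) [-+-] → (-0.0921, -1.00804, 0.3399)–(-0.0921, -0.92755, 0.450694)  len=0.1369
  (v25,v28,v29) [-++] → (-0.0921, -0.92755, 0.450694)–(-0.0921, -0.608447, 0.8899)  len=0.5429
  (v25,v29,v5) [-++] → (-0.0921, -0.608447, 0.8899)–(-0.0921, -0.0921, 1.05768)  len=0.5429

Chained into 1 loop(s):
  loop 1: 20 segments, perimeter = 6.6223
Total perimeter = 6.622

loops=1 perimeter=6.622


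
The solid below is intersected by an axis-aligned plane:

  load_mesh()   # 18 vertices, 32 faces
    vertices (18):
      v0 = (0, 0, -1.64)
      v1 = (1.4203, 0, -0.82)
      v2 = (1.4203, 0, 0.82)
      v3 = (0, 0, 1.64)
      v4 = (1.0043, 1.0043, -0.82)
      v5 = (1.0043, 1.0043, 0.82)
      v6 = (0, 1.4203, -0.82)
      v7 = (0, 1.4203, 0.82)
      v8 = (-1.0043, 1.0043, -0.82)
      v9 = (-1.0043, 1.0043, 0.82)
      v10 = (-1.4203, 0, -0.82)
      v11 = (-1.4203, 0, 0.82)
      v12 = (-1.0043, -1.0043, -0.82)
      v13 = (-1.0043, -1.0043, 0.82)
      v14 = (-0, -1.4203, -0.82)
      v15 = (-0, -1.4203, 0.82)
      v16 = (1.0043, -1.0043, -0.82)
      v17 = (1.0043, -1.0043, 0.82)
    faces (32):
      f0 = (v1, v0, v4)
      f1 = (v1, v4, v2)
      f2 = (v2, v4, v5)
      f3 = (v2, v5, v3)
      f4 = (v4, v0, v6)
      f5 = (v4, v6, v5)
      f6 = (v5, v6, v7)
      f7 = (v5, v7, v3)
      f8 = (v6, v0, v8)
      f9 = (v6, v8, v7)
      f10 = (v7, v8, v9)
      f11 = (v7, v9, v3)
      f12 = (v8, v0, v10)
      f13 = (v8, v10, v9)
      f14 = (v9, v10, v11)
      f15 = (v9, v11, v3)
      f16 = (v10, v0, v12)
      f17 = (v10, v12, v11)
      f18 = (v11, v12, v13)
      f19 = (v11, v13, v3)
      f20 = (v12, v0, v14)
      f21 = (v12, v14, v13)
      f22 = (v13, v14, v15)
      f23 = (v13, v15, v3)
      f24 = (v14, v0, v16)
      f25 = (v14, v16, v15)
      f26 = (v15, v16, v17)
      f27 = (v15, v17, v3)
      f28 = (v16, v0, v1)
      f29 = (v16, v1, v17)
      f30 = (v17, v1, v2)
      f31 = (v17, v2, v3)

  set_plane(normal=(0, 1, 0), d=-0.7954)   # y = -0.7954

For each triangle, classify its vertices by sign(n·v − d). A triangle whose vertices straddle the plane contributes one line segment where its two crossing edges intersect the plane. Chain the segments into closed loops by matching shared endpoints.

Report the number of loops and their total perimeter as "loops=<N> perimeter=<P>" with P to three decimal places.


loops=1 perimeter=7.916

Straddling triangles (12 of 32):
  (v10,v0,v12) [++-] → (-0.7954, -0.7954, -0.990565)–(-1.09083, -0.7954, -0.82)  len=0.3411
  (v10,v12,v11) [+-+] → (-1.09083, -0.7954, -0.82)–(-1.09083, -0.7954, -0.478871)  len=0.3411
  (v11,v12,v13) [+--] → (-1.09083, -0.7954, -0.478871)–(-1.09083, -0.7954, 0.82)  len=1.2989
  (v11,v13,v3) [+-+] → (-1.09083, -0.7954, 0.82)–(-0.7954, -0.7954, 0.990565)  len=0.3411
  (v12,v0,v14) [-+-] → (-0.7954, -0.7954, -0.990565)–(0, -0.7954, -1.18078)  len=0.8178
  (v13,v15,v3) [--+] → (0, -0.7954, 1.18078)–(-0.7954, -0.7954, 0.990565)  len=0.8178
  (v14,v0,v16) [-+-] → (0, -0.7954, -1.18078)–(0.7954, -0.7954, -0.990565)  len=0.8178
  (v15,v17,v3) [--+] → (0.7954, -0.7954, 0.990565)–(0, -0.7954, 1.18078)  len=0.8178
  (v16,v0,v1) [-++] → (0.7954, -0.7954, -0.990565)–(1.09083, -0.7954, -0.82)  len=0.3411
  (v16,v1,v17) [-+-] → (1.09083, -0.7954, -0.82)–(1.09083, -0.7954, 0.478871)  len=1.2989
  (v17,v1,v2) [-++] → (1.09083, -0.7954, 0.478871)–(1.09083, -0.7954, 0.82)  len=0.3411
  (v17,v2,v3) [-++] → (1.09083, -0.7954, 0.82)–(0.7954, -0.7954, 0.990565)  len=0.3411

Chained into 1 loop(s):
  loop 1: 12 segments, perimeter = 7.9158
Total perimeter = 7.916


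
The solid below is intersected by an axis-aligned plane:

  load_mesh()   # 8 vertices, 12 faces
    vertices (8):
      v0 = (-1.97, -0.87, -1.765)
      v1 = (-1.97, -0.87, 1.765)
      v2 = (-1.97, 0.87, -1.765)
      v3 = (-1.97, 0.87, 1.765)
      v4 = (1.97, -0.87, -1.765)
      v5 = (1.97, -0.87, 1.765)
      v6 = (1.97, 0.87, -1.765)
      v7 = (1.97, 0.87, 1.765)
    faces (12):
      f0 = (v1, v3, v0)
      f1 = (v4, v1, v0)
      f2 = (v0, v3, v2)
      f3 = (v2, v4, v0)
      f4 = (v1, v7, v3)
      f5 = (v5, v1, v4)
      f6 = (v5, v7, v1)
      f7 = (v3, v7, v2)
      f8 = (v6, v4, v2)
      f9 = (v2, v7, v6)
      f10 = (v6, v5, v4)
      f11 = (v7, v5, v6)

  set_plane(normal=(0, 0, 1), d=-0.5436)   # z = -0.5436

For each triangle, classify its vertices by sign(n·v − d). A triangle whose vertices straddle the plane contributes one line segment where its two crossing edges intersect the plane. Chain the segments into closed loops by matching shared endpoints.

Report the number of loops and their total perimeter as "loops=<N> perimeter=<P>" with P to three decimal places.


loops=1 perimeter=11.360

Straddling triangles (8 of 12):
  (v1,v3,v0) [++-] → (-1.97, -0.26795, -0.5436)–(-1.97, -0.87, -0.5436)  len=0.6020
  (v4,v1,v0) [-+-] → (0.606738, -0.87, -0.5436)–(-1.97, -0.87, -0.5436)  len=2.5767
  (v0,v3,v2) [-+-] → (-1.97, -0.26795, -0.5436)–(-1.97, 0.87, -0.5436)  len=1.1380
  (v5,v1,v4) [++-] → (0.606738, -0.87, -0.5436)–(1.97, -0.87, -0.5436)  len=1.3633
  (v3,v7,v2) [++-] → (-0.606738, 0.87, -0.5436)–(-1.97, 0.87, -0.5436)  len=1.3633
  (v2,v7,v6) [-+-] → (-0.606738, 0.87, -0.5436)–(1.97, 0.87, -0.5436)  len=2.5767
  (v6,v5,v4) [-+-] → (1.97, 0.26795, -0.5436)–(1.97, -0.87, -0.5436)  len=1.1380
  (v7,v5,v6) [++-] → (1.97, 0.26795, -0.5436)–(1.97, 0.87, -0.5436)  len=0.6020

Chained into 1 loop(s):
  loop 1: 8 segments, perimeter = 11.3600
Total perimeter = 11.360


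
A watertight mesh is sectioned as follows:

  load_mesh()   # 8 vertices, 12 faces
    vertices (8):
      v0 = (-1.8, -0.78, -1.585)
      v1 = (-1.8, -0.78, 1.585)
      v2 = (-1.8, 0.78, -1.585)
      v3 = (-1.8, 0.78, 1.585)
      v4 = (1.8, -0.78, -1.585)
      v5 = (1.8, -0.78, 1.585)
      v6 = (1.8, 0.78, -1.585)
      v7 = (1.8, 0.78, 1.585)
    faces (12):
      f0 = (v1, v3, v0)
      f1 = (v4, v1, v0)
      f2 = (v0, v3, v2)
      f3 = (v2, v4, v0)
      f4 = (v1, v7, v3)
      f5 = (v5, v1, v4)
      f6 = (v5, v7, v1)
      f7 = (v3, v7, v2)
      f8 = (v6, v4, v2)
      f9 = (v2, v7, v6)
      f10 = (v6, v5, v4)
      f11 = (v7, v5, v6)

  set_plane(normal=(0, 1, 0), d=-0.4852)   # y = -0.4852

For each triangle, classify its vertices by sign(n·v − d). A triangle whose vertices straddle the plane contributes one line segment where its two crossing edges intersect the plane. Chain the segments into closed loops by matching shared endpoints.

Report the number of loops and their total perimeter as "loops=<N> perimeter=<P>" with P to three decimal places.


Straddling triangles (8 of 12):
  (v1,v3,v0) [-+-] → (-1.8, -0.4852, 1.585)–(-1.8, -0.4852, -0.985951)  len=2.5710
  (v0,v3,v2) [-++] → (-1.8, -0.4852, -0.985951)–(-1.8, -0.4852, -1.585)  len=0.5990
  (v2,v4,v0) [+--] → (1.11969, -0.4852, -1.585)–(-1.8, -0.4852, -1.585)  len=2.9197
  (v1,v7,v3) [-++] → (-1.11969, -0.4852, 1.585)–(-1.8, -0.4852, 1.585)  len=0.6803
  (v5,v7,v1) [-+-] → (1.8, -0.4852, 1.585)–(-1.11969, -0.4852, 1.585)  len=2.9197
  (v6,v4,v2) [+-+] → (1.8, -0.4852, -1.585)–(1.11969, -0.4852, -1.585)  len=0.6803
  (v6,v5,v4) [+--] → (1.8, -0.4852, 0.985951)–(1.8, -0.4852, -1.585)  len=2.5710
  (v7,v5,v6) [+-+] → (1.8, -0.4852, 1.585)–(1.8, -0.4852, 0.985951)  len=0.5990

Chained into 1 loop(s):
  loop 1: 8 segments, perimeter = 13.5400
Total perimeter = 13.540

loops=1 perimeter=13.540


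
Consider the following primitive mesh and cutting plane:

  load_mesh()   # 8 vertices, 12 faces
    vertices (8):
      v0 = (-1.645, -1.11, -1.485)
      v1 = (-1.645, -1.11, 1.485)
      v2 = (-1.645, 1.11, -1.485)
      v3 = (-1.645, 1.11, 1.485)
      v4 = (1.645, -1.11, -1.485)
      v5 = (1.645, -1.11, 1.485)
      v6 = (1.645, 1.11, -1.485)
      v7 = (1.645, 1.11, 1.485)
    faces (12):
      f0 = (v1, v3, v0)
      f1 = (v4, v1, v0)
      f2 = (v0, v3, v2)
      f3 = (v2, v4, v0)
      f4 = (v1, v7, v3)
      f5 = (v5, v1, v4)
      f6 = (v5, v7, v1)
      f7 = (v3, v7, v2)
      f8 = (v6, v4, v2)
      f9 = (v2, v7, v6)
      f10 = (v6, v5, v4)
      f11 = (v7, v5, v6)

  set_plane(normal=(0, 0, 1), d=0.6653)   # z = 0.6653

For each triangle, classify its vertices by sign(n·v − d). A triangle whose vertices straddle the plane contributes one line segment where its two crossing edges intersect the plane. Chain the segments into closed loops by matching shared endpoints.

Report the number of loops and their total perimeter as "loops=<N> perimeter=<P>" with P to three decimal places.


loops=1 perimeter=11.020

Straddling triangles (8 of 12):
  (v1,v3,v0) [++-] → (-1.645, 0.497295, 0.6653)–(-1.645, -1.11, 0.6653)  len=1.6073
  (v4,v1,v0) [-+-] → (-0.736982, -1.11, 0.6653)–(-1.645, -1.11, 0.6653)  len=0.9080
  (v0,v3,v2) [-+-] → (-1.645, 0.497295, 0.6653)–(-1.645, 1.11, 0.6653)  len=0.6127
  (v5,v1,v4) [++-] → (-0.736982, -1.11, 0.6653)–(1.645, -1.11, 0.6653)  len=2.3820
  (v3,v7,v2) [++-] → (0.736982, 1.11, 0.6653)–(-1.645, 1.11, 0.6653)  len=2.3820
  (v2,v7,v6) [-+-] → (0.736982, 1.11, 0.6653)–(1.645, 1.11, 0.6653)  len=0.9080
  (v6,v5,v4) [-+-] → (1.645, -0.497295, 0.6653)–(1.645, -1.11, 0.6653)  len=0.6127
  (v7,v5,v6) [++-] → (1.645, -0.497295, 0.6653)–(1.645, 1.11, 0.6653)  len=1.6073

Chained into 1 loop(s):
  loop 1: 8 segments, perimeter = 11.0200
Total perimeter = 11.020


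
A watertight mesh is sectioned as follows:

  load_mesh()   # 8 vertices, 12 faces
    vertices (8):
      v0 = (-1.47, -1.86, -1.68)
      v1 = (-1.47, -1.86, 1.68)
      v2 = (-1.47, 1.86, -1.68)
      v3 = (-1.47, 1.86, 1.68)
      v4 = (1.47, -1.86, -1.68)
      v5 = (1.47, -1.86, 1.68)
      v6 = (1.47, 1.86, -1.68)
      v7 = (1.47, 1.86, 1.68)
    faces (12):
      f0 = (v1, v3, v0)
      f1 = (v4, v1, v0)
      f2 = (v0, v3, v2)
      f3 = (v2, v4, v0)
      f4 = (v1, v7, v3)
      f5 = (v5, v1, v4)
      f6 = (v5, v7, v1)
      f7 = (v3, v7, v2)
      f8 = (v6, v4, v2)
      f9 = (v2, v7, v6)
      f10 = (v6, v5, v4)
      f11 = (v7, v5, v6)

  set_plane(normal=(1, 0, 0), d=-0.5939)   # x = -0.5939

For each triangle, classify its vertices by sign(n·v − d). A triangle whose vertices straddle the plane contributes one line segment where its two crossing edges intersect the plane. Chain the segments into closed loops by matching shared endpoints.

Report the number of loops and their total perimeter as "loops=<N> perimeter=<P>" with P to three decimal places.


Straddling triangles (8 of 12):
  (v4,v1,v0) [+--] → (-0.5939, -1.86, 0.678743)–(-0.5939, -1.86, -1.68)  len=2.3587
  (v2,v4,v0) [-+-] → (-0.5939, 0.751465, -1.68)–(-0.5939, -1.86, -1.68)  len=2.6115
  (v1,v7,v3) [-+-] → (-0.5939, -0.751465, 1.68)–(-0.5939, 1.86, 1.68)  len=2.6115
  (v5,v1,v4) [+-+] → (-0.5939, -1.86, 1.68)–(-0.5939, -1.86, 0.678743)  len=1.0013
  (v5,v7,v1) [++-] → (-0.5939, -0.751465, 1.68)–(-0.5939, -1.86, 1.68)  len=1.1085
  (v3,v7,v2) [-+-] → (-0.5939, 1.86, 1.68)–(-0.5939, 1.86, -0.678743)  len=2.3587
  (v6,v4,v2) [++-] → (-0.5939, 0.751465, -1.68)–(-0.5939, 1.86, -1.68)  len=1.1085
  (v2,v7,v6) [-++] → (-0.5939, 1.86, -0.678743)–(-0.5939, 1.86, -1.68)  len=1.0013

Chained into 1 loop(s):
  loop 1: 8 segments, perimeter = 14.1600
Total perimeter = 14.160

loops=1 perimeter=14.160


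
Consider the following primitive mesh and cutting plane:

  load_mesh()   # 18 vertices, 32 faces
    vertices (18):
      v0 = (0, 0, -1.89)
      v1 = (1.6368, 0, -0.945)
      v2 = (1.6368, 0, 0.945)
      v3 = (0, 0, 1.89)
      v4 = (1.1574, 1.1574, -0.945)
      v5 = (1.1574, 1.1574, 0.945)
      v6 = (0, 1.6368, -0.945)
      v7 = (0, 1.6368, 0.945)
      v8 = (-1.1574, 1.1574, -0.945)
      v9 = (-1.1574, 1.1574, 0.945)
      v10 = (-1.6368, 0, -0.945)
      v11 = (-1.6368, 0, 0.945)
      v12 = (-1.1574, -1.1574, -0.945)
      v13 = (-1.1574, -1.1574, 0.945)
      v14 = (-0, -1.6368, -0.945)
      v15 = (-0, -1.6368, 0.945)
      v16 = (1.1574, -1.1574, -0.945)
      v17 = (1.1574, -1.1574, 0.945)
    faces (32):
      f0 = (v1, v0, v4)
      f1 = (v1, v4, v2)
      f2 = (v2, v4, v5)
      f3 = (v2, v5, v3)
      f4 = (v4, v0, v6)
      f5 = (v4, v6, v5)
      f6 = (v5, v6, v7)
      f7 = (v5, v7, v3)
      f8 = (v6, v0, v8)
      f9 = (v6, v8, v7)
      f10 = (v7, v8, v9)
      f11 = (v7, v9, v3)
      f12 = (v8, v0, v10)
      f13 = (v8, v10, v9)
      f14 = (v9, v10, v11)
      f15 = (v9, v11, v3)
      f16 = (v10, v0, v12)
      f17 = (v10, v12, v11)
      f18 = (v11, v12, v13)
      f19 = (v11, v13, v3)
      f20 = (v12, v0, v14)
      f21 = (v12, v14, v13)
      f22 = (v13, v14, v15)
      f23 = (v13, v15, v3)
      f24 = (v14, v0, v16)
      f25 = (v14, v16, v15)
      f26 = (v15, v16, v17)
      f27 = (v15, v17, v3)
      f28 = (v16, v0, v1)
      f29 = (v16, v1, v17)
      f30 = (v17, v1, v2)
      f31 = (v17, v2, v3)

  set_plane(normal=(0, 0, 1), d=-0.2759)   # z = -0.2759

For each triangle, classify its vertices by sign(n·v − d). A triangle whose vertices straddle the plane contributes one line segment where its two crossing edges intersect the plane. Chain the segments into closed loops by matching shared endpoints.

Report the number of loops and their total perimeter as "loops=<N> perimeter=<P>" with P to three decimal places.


loops=1 perimeter=10.022

Straddling triangles (16 of 32):
  (v1,v4,v2) [--+] → (1.32712, 0.747656, -0.2759)–(1.6368, 0, -0.2759)  len=0.8093
  (v2,v4,v5) [+-+] → (1.32712, 0.747656, -0.2759)–(1.1574, 1.1574, -0.2759)  len=0.4435
  (v4,v6,v5) [--+] → (0.409744, 1.46708, -0.2759)–(1.1574, 1.1574, -0.2759)  len=0.8093
  (v5,v6,v7) [+-+] → (0.409744, 1.46708, -0.2759)–(0, 1.6368, -0.2759)  len=0.4435
  (v6,v8,v7) [--+] → (-0.747656, 1.32712, -0.2759)–(0, 1.6368, -0.2759)  len=0.8093
  (v7,v8,v9) [+-+] → (-0.747656, 1.32712, -0.2759)–(-1.1574, 1.1574, -0.2759)  len=0.4435
  (v8,v10,v9) [--+] → (-1.46708, 0.409744, -0.2759)–(-1.1574, 1.1574, -0.2759)  len=0.8093
  (v9,v10,v11) [+-+] → (-1.46708, 0.409744, -0.2759)–(-1.6368, 0, -0.2759)  len=0.4435
  (v10,v12,v11) [--+] → (-1.32712, -0.747656, -0.2759)–(-1.6368, 0, -0.2759)  len=0.8093
  (v11,v12,v13) [+-+] → (-1.32712, -0.747656, -0.2759)–(-1.1574, -1.1574, -0.2759)  len=0.4435
  (v12,v14,v13) [--+] → (-0.409744, -1.46708, -0.2759)–(-1.1574, -1.1574, -0.2759)  len=0.8093
  (v13,v14,v15) [+-+] → (-0.409744, -1.46708, -0.2759)–(0, -1.6368, -0.2759)  len=0.4435
  (v14,v16,v15) [--+] → (0.747656, -1.32712, -0.2759)–(0, -1.6368, -0.2759)  len=0.8093
  (v15,v16,v17) [+-+] → (0.747656, -1.32712, -0.2759)–(1.1574, -1.1574, -0.2759)  len=0.4435
  (v16,v1,v17) [--+] → (1.46708, -0.409744, -0.2759)–(1.1574, -1.1574, -0.2759)  len=0.8093
  (v17,v1,v2) [+-+] → (1.46708, -0.409744, -0.2759)–(1.6368, 0, -0.2759)  len=0.4435

Chained into 1 loop(s):
  loop 1: 16 segments, perimeter = 10.0221
Total perimeter = 10.022


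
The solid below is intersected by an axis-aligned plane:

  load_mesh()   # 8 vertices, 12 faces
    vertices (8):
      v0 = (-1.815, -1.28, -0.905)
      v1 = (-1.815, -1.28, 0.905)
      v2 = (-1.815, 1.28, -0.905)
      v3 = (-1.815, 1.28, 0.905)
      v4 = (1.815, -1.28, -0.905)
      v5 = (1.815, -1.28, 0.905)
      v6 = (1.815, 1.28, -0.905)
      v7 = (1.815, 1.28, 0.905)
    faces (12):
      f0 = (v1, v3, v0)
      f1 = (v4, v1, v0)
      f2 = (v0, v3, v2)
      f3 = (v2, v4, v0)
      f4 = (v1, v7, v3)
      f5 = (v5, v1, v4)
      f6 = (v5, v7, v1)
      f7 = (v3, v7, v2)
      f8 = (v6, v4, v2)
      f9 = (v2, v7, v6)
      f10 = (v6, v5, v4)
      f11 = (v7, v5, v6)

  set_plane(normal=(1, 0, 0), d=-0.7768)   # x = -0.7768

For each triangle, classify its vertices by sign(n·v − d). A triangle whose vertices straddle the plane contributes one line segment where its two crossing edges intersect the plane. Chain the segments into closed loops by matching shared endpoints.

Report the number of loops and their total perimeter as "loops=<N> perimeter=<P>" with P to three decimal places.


loops=1 perimeter=8.740

Straddling triangles (8 of 12):
  (v4,v1,v0) [+--] → (-0.7768, -1.28, 0.38733)–(-0.7768, -1.28, -0.905)  len=1.2923
  (v2,v4,v0) [-+-] → (-0.7768, 0.547826, -0.905)–(-0.7768, -1.28, -0.905)  len=1.8278
  (v1,v7,v3) [-+-] → (-0.7768, -0.547826, 0.905)–(-0.7768, 1.28, 0.905)  len=1.8278
  (v5,v1,v4) [+-+] → (-0.7768, -1.28, 0.905)–(-0.7768, -1.28, 0.38733)  len=0.5177
  (v5,v7,v1) [++-] → (-0.7768, -0.547826, 0.905)–(-0.7768, -1.28, 0.905)  len=0.7322
  (v3,v7,v2) [-+-] → (-0.7768, 1.28, 0.905)–(-0.7768, 1.28, -0.38733)  len=1.2923
  (v6,v4,v2) [++-] → (-0.7768, 0.547826, -0.905)–(-0.7768, 1.28, -0.905)  len=0.7322
  (v2,v7,v6) [-++] → (-0.7768, 1.28, -0.38733)–(-0.7768, 1.28, -0.905)  len=0.5177

Chained into 1 loop(s):
  loop 1: 8 segments, perimeter = 8.7400
Total perimeter = 8.740


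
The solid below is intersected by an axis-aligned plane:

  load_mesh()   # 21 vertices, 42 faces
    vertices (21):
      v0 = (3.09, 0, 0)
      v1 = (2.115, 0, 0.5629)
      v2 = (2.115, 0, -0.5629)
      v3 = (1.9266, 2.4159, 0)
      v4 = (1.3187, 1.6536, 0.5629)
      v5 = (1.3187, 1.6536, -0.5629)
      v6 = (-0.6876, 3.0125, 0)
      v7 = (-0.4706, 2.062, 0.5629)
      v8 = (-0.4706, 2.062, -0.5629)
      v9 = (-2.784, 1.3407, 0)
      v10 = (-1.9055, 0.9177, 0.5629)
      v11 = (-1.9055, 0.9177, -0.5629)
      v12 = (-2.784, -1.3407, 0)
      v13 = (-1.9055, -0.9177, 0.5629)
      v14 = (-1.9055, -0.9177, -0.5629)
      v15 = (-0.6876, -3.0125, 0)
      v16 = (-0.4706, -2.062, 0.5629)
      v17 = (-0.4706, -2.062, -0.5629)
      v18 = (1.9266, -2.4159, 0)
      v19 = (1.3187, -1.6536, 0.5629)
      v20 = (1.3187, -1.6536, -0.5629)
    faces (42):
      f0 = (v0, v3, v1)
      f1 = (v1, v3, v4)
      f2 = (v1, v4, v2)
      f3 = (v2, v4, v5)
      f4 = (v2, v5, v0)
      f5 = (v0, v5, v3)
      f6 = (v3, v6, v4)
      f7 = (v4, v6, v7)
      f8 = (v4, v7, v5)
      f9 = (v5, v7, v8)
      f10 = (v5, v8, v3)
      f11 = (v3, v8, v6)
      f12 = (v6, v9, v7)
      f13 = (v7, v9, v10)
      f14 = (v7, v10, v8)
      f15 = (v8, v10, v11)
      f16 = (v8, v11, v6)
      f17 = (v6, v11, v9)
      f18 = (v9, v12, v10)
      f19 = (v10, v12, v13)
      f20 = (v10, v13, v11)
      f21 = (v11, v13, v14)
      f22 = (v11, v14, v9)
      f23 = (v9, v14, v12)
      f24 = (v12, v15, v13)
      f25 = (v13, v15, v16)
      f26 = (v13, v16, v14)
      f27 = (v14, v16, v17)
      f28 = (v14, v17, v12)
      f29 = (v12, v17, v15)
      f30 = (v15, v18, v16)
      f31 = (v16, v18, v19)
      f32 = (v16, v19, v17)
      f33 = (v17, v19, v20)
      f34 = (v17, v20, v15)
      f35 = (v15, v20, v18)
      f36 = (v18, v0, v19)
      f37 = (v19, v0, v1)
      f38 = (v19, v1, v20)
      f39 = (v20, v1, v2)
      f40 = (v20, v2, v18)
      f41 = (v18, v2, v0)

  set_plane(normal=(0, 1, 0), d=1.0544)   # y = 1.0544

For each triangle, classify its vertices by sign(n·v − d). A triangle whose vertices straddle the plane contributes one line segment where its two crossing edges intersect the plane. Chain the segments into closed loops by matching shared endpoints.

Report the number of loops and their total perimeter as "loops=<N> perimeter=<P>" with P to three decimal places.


Straddling triangles (14 of 42):
  (v0,v3,v1) [-+-] → (2.58224, 1.0544, 0)–(2.03277, 1.0544, 0.317227)  len=0.6345
  (v1,v3,v4) [-++] → (2.03277, 1.0544, 0.317227)–(1.60725, 1.0544, 0.5629)  len=0.4914
  (v1,v4,v2) [-+-] → (1.60725, 1.0544, 0.5629)–(1.60725, 1.0544, 0.154954)  len=0.4079
  (v2,v4,v5) [-++] → (1.60725, 1.0544, 0.154954)–(1.60725, 1.0544, -0.5629)  len=0.7179
  (v2,v5,v0) [-+-] → (1.60725, 1.0544, -0.5629)–(1.96055, 1.0544, -0.358927)  len=0.4080
  (v0,v5,v3) [-++] → (1.96055, 1.0544, -0.358927)–(2.58224, 1.0544, 0)  len=0.7179
  (v7,v9,v10) [++-] → (-2.1894, 1.0544, 0.380989)–(-1.73408, 1.0544, 0.5629)  len=0.4903
  (v7,v10,v8) [+-+] → (-1.73408, 1.0544, 0.5629)–(-1.73408, 1.0544, 0.42841)  len=0.1345
  (v8,v10,v11) [+--] → (-1.73408, 1.0544, 0.42841)–(-1.73408, 1.0544, -0.5629)  len=0.9913
  (v8,v11,v6) [+-+] → (-1.73408, 1.0544, -0.5629)–(-1.82602, 1.0544, -0.526167)  len=0.0990
  (v6,v11,v9) [+-+] → (-1.82602, 1.0544, -0.526167)–(-2.1894, 1.0544, -0.380989)  len=0.3913
  (v9,v12,v10) [+--] → (-2.784, 1.0544, 0)–(-2.1894, 1.0544, 0.380989)  len=0.7062
  (v11,v14,v9) [--+] → (-2.67263, 1.0544, -0.0713595)–(-2.1894, 1.0544, -0.380989)  len=0.5739
  (v9,v14,v12) [+--] → (-2.67263, 1.0544, -0.0713595)–(-2.784, 1.0544, 0)  len=0.1323

Chained into 2 loop(s):
  loop 1: 6 segments, perimeter = 3.3774
  loop 2: 8 segments, perimeter = 3.5188
Total perimeter = 6.896

loops=2 perimeter=6.896


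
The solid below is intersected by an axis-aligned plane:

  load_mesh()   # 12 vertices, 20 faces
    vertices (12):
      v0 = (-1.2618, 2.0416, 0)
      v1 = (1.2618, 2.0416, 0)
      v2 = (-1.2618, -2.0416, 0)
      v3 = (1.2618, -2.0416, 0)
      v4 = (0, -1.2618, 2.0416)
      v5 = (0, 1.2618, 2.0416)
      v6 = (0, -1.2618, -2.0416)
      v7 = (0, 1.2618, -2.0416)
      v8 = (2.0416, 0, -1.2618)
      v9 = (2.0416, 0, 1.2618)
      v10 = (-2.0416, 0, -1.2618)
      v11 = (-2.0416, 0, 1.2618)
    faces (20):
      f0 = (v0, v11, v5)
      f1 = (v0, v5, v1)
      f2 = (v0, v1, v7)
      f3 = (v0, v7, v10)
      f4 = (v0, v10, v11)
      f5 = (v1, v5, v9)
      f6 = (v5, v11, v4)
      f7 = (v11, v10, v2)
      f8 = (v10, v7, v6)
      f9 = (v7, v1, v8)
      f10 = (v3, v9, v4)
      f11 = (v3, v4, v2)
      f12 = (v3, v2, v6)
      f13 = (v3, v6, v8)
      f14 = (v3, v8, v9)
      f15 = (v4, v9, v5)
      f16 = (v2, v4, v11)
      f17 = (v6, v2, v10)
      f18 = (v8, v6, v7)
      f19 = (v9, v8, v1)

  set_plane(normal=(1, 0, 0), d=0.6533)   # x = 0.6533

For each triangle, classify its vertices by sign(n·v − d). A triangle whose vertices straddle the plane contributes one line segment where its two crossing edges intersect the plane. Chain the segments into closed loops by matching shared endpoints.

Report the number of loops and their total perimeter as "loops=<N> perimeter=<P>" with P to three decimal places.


Straddling triangles (10 of 20):
  (v0,v5,v1) [--+] → (0.6533, 1.66554, 0.984557)–(0.6533, 2.0416, 0)  len=1.0539
  (v0,v1,v7) [-+-] → (0.6533, 2.0416, 0)–(0.6533, 1.66554, -0.984557)  len=1.0539
  (v1,v5,v9) [+-+] → (0.6533, 1.66554, 0.984557)–(0.6533, 0.858031, 1.79207)  len=1.1420
  (v7,v1,v8) [-++] → (0.6533, 1.66554, -0.984557)–(0.6533, 0.858031, -1.79207)  len=1.1420
  (v3,v9,v4) [++-] → (0.6533, -0.858031, 1.79207)–(0.6533, -1.66554, 0.984557)  len=1.1420
  (v3,v4,v2) [+--] → (0.6533, -1.66554, 0.984557)–(0.6533, -2.0416, 0)  len=1.0539
  (v3,v2,v6) [+--] → (0.6533, -2.0416, 0)–(0.6533, -1.66554, -0.984557)  len=1.0539
  (v3,v6,v8) [+-+] → (0.6533, -1.66554, -0.984557)–(0.6533, -0.858031, -1.79207)  len=1.1420
  (v4,v9,v5) [-+-] → (0.6533, -0.858031, 1.79207)–(0.6533, 0.858031, 1.79207)  len=1.7161
  (v8,v6,v7) [+--] → (0.6533, -0.858031, -1.79207)–(0.6533, 0.858031, -1.79207)  len=1.7161

Chained into 1 loop(s):
  loop 1: 10 segments, perimeter = 12.2158
Total perimeter = 12.216

loops=1 perimeter=12.216


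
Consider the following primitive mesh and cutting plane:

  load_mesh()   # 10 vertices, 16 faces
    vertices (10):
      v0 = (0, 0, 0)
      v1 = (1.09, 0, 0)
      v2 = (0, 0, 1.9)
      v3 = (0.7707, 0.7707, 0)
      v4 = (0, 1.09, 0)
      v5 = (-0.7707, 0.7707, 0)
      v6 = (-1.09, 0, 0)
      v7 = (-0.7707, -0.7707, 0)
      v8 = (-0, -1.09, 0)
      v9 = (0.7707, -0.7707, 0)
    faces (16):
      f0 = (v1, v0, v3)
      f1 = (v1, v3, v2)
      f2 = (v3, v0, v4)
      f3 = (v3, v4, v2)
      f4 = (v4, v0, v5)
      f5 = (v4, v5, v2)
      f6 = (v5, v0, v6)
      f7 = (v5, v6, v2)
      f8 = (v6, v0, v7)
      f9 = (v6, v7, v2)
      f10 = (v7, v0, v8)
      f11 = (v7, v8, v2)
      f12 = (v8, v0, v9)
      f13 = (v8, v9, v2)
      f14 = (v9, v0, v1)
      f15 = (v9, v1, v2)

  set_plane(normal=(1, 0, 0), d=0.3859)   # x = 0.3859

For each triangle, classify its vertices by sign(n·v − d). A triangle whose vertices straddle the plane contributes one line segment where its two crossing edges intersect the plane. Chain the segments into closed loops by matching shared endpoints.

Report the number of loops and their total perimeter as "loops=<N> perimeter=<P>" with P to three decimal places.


Straddling triangles (8 of 16):
  (v1,v0,v3) [+-+] → (0.3859, 0, 0)–(0.3859, 0.3859, 0)  len=0.3859
  (v1,v3,v2) [++-] → (0.3859, 0.3859, 0.948644)–(0.3859, 0, 1.22733)  len=0.4760
  (v3,v0,v4) [+--] → (0.3859, 0.3859, 0)–(0.3859, 0.930122, 0)  len=0.5442
  (v3,v4,v2) [+--] → (0.3859, 0.930122, 0)–(0.3859, 0.3859, 0.948644)  len=1.0937
  (v8,v0,v9) [--+] → (0.3859, -0.3859, 0)–(0.3859, -0.930122, 0)  len=0.5442
  (v8,v9,v2) [-+-] → (0.3859, -0.930122, 0)–(0.3859, -0.3859, 0.948644)  len=1.0937
  (v9,v0,v1) [+-+] → (0.3859, -0.3859, 0)–(0.3859, 0, 0)  len=0.3859
  (v9,v1,v2) [++-] → (0.3859, 0, 1.22733)–(0.3859, -0.3859, 0.948644)  len=0.4760

Chained into 1 loop(s):
  loop 1: 8 segments, perimeter = 4.9996
Total perimeter = 5.000

loops=1 perimeter=5.000


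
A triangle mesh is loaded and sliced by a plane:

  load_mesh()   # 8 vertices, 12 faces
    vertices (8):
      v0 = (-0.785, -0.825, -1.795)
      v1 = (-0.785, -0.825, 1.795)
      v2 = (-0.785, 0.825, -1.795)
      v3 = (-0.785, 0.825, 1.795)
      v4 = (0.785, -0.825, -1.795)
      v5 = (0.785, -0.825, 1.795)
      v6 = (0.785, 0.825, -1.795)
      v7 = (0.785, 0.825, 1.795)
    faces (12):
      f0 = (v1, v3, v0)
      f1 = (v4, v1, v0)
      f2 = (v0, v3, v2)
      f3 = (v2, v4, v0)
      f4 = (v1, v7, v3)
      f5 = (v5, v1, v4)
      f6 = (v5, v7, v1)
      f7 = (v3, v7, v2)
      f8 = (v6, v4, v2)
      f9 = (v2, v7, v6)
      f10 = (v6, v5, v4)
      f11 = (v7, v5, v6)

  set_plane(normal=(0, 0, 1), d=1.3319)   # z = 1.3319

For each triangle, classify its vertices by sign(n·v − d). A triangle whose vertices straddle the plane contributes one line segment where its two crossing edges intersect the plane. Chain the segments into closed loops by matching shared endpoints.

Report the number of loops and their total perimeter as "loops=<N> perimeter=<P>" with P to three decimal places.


loops=1 perimeter=6.440

Straddling triangles (8 of 12):
  (v1,v3,v0) [++-] → (-0.785, 0.612155, 1.3319)–(-0.785, -0.825, 1.3319)  len=1.4372
  (v4,v1,v0) [-+-] → (-0.582474, -0.825, 1.3319)–(-0.785, -0.825, 1.3319)  len=0.2025
  (v0,v3,v2) [-+-] → (-0.785, 0.612155, 1.3319)–(-0.785, 0.825, 1.3319)  len=0.2128
  (v5,v1,v4) [++-] → (-0.582474, -0.825, 1.3319)–(0.785, -0.825, 1.3319)  len=1.3675
  (v3,v7,v2) [++-] → (0.582474, 0.825, 1.3319)–(-0.785, 0.825, 1.3319)  len=1.3675
  (v2,v7,v6) [-+-] → (0.582474, 0.825, 1.3319)–(0.785, 0.825, 1.3319)  len=0.2025
  (v6,v5,v4) [-+-] → (0.785, -0.612155, 1.3319)–(0.785, -0.825, 1.3319)  len=0.2128
  (v7,v5,v6) [++-] → (0.785, -0.612155, 1.3319)–(0.785, 0.825, 1.3319)  len=1.4372

Chained into 1 loop(s):
  loop 1: 8 segments, perimeter = 6.4400
Total perimeter = 6.440


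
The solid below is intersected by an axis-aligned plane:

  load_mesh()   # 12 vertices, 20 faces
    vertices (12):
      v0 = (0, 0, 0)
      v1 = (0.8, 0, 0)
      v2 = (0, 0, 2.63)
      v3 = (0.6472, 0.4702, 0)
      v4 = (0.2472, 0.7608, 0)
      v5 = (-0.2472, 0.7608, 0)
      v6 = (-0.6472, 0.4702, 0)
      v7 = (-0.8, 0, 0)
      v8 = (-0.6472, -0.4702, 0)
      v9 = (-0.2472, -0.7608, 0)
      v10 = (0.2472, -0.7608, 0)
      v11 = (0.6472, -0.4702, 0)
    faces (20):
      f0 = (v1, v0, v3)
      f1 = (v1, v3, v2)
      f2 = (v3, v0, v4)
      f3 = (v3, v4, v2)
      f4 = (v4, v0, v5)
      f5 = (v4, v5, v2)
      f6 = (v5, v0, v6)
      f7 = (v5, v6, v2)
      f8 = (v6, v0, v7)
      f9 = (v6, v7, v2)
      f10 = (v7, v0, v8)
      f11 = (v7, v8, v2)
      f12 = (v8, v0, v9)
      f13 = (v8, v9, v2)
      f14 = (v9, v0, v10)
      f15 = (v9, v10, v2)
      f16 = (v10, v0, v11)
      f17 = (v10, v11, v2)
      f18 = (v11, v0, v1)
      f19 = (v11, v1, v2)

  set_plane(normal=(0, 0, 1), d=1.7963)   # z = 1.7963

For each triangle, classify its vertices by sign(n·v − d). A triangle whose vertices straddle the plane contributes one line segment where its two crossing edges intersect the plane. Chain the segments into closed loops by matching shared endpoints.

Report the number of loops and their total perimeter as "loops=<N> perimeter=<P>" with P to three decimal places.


loops=1 perimeter=1.567

Straddling triangles (10 of 20):
  (v1,v3,v2) [--+] → (0.20516, 0.149052, 1.7963)–(0.253597, 0, 1.7963)  len=0.1567
  (v3,v4,v2) [--+] → (0.0783615, 0.241171, 1.7963)–(0.20516, 0.149052, 1.7963)  len=0.1567
  (v4,v5,v2) [--+] → (-0.0783615, 0.241171, 1.7963)–(0.0783615, 0.241171, 1.7963)  len=0.1567
  (v5,v6,v2) [--+] → (-0.20516, 0.149052, 1.7963)–(-0.0783615, 0.241171, 1.7963)  len=0.1567
  (v6,v7,v2) [--+] → (-0.253597, 0, 1.7963)–(-0.20516, 0.149052, 1.7963)  len=0.1567
  (v7,v8,v2) [--+] → (-0.20516, -0.149052, 1.7963)–(-0.253597, 0, 1.7963)  len=0.1567
  (v8,v9,v2) [--+] → (-0.0783615, -0.241171, 1.7963)–(-0.20516, -0.149052, 1.7963)  len=0.1567
  (v9,v10,v2) [--+] → (0.0783615, -0.241171, 1.7963)–(-0.0783615, -0.241171, 1.7963)  len=0.1567
  (v10,v11,v2) [--+] → (0.20516, -0.149052, 1.7963)–(0.0783615, -0.241171, 1.7963)  len=0.1567
  (v11,v1,v2) [--+] → (0.253597, 0, 1.7963)–(0.20516, -0.149052, 1.7963)  len=0.1567

Chained into 1 loop(s):
  loop 1: 10 segments, perimeter = 1.5673
Total perimeter = 1.567
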